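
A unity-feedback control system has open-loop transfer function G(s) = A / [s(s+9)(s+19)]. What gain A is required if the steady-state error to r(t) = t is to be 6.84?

25

The open loop has one pole at the origin → type 1 system.
K_v = lim_{s→0} s·G(s) = A / (9·19) = (1/171)·A.
e_ss = 1/K_v = 6.84 ⇒ K_v = 25/171 ⇒ A = (25/171)/(1/171) = 25.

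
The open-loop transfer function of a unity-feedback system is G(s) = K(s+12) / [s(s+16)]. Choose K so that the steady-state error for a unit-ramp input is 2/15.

G(s) has one factor of s in the denominator, so the system is type 1.
K_v = lim_{s→0} s·G(s) = K·12 / (16) = 0.75·K.
e_ss = 1/K_v = 2/15 ⇒ K_v = 7.5 ⇒ K = 7.5/0.75 = 10.

10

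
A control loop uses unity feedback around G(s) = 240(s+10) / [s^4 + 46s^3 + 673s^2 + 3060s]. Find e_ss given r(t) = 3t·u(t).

The denominator has no term below 3060s — 1 pole at s=0, type 1.
K_v = lim_{s→0} s·G(s) = 240·10 / 3060 = 40/51.
e_ss = 3/K_v = 3/(40/51) = 3.825.

3.825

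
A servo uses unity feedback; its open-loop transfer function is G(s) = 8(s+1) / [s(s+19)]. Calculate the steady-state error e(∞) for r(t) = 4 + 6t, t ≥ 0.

One free integrator in G(s): this is a type 1 system. Taking each input component in turn:
  • 4: tracked with zero error.
  • 6t: e_ss = 6/K_v with K_v=8/19 → 14.25.
Total e_ss = 14.25.

14.25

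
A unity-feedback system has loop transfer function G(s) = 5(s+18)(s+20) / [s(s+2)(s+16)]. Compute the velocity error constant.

56.25

G(s) has one factor of s in the denominator, so the system is type 1.
K_v = lim_{s→0} s·G(s) = 5·18·20 / (2·16) = 56.25.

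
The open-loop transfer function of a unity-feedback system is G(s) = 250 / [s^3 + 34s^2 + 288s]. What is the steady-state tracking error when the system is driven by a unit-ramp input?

1.152

The denominator has no term below 288s — 1 pole at s=0, type 1.
K_v = lim_{s→0} s·G(s) = 250 / 288 = 125/144.
e_ss = 1/K_v = 1/(125/144) = 1.152.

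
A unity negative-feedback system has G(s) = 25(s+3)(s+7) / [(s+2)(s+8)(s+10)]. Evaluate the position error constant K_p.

105/32

G(s) has no factors of s in the denominator, so the system is type 0.
K_p = lim_{s→0} G(s) = 25·3·7 / (2·8·10) = 105/32.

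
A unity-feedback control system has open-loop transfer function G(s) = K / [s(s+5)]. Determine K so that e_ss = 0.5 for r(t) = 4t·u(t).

40

The open loop has one pole at the origin → type 1 system.
K_v = lim_{s→0} s·G(s) = K / (5) = 0.2·K.
e_ss = 4/K_v = 0.5 ⇒ K_v = 8 ⇒ K = 8/0.2 = 40.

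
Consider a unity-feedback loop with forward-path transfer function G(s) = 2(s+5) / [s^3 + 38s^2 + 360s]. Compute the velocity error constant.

The denominator has no term below 360s — 1 pole at s=0, type 1.
K_v = lim_{s→0} s·G(s) = 2·5 / 360 = 1/36.

1/36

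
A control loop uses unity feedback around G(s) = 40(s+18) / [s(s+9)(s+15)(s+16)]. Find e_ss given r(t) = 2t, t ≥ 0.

One free integrator in G(s): this is a type 1 system.
K_v = lim_{s→0} s·G(s) = 40·18 / (9·15·16) = 1/3.
e_ss = 2/K_v = 2/(1/3) = 6.

6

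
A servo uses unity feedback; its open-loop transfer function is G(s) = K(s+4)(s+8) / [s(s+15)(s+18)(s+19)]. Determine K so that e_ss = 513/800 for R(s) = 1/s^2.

250

One free integrator in G(s): this is a type 1 system.
K_v = lim_{s→0} s·G(s) = K·4·8 / (15·18·19) = (16/2565)·K.
e_ss = 1/K_v = 513/800 ⇒ K_v = 800/513 ⇒ K = (800/513)/(16/2565) = 250.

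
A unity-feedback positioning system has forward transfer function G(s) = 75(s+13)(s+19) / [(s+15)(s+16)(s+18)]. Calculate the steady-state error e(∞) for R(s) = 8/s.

2304/1523

G(s) has no factors of s in the denominator, so the system is type 0.
K_p = lim_{s→0} G(s) = 75·13·19 / (15·16·18) = 1235/288.
e_ss = 8/(1 + K_p) = 8/(1523/288) = 2304/1523.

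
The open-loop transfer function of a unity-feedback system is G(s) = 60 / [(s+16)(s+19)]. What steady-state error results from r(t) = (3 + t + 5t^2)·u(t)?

infinity

System type = 0 (no poles at s=0). Taking each input component in turn:
  • 3: e_ss = 3/(1+K_p) with K_p=15/76 → 228/91.
  • t: a type-0 system cannot track it, e_ss → ∞.
  • 5t^2: a type-0 system cannot track it, e_ss → ∞.
The unbounded component dominates.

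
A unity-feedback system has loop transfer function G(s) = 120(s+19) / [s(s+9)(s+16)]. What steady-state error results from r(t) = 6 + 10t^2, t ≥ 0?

G(s) has one factor of s in the denominator, so the system is type 1. By superposition:
  • 6: tracked with zero error.
  • 10t^2: a type-1 system cannot track it, e_ss → ∞.
The unbounded component dominates.

infinity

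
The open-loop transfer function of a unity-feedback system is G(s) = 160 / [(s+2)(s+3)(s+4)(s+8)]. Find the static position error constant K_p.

The open loop has no poles at the origin → type 0 system.
K_p = lim_{s→0} G(s) = 160 / (2·3·4·8) = 5/6.

5/6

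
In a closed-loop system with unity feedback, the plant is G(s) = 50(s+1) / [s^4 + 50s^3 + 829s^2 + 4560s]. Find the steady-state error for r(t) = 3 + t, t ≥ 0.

91.2

Lowest-order denominator term is 4560s, so the open loop has 1 pole at the origin → type 1 system. Treating each term separately:
  • 3: tracked with zero error.
  • t: e_ss = 1/K_v with K_v=5/456 → 91.2.
Total e_ss = 91.2.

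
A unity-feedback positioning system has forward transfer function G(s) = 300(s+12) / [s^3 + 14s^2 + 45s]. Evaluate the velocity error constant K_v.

80

Lowest-order denominator term is 45s, so the open loop has 1 pole at the origin → type 1 system.
K_v = lim_{s→0} s·G(s) = 300·12 / 45 = 80.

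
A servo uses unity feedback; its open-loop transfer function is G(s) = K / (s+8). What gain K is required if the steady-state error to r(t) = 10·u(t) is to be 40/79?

150

System type = 0 (no poles at s=0).
K_p = lim_{s→0} G(s) = K / (8) = 0.125·K.
e_ss = 10/(1 + K_p) = 40/79 ⇒ 1 + 0.125·K = 19.75 ⇒ K = 150.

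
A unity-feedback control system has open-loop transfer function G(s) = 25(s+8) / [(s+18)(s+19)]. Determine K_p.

G(s) has no factors of s in the denominator, so the system is type 0.
K_p = lim_{s→0} G(s) = 25·8 / (18·19) = 100/171.

100/171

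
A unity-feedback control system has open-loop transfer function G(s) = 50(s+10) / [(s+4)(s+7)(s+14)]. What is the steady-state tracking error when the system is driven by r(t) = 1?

98/223

No free integrators in G(s): this is a type 0 system.
K_p = lim_{s→0} G(s) = 50·10 / (4·7·14) = 125/98.
e_ss = 1/(1 + K_p) = 1/(223/98) = 98/223.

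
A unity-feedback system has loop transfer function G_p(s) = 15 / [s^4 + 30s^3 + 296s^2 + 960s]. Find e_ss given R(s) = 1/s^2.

64

Factoring s from the denominator leaves a polynomial with constant term 960, so the system is type 1.
K_v = lim_{s→0} s·G_p(s) = 15 / 960 = 1/64.
e_ss = 1/K_v = 1/(1/64) = 64.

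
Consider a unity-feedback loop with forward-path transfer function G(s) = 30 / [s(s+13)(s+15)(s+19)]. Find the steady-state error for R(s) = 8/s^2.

One free integrator in G(s): this is a type 1 system.
K_v = lim_{s→0} s·G(s) = 30 / (13·15·19) = 2/247.
e_ss = 8/K_v = 8/(2/247) = 988.

988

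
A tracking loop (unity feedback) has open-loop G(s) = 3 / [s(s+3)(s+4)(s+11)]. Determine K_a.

One free integrator in G(s): this is a type 1 system.
K_a = lim_{s→0} s^2·G(s) = 0 (the extra factor of s kills the finite limit).

0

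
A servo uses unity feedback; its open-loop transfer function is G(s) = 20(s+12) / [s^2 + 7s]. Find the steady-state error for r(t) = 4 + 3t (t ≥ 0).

0.0875

Lowest-order denominator term is 7s, so the open loop has 1 pole at the origin → type 1 system. By superposition:
  • 4: tracked with zero error.
  • 3t: e_ss = 3/K_v with K_v=240/7 → 0.0875.
Total e_ss = 0.0875.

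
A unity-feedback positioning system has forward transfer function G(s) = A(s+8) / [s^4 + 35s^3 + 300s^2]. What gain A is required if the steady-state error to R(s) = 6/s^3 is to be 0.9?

250

The denominator has no term below 300s^2 — 2 poles at s=0, type 2.
K_a = lim_{s→0} s^2·G(s) = A·8 / 300 = (2/75)·A.
e_ss = 6/K_a = 0.9 ⇒ K_a = 20/3 ⇒ A = (20/3)/(2/75) = 250.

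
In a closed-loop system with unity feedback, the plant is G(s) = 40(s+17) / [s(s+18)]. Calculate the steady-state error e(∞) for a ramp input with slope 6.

27/170

G(s) has one factor of s in the denominator, so the system is type 1.
K_v = lim_{s→0} s·G(s) = 40·17 / (18) = 340/9.
e_ss = 6/K_v = 6/(340/9) = 27/170.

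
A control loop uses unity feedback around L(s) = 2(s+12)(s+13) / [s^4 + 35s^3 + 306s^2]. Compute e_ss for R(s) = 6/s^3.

Factoring s^2 from the denominator leaves a polynomial with constant term 306, so the system is type 2.
K_a = lim_{s→0} s^2·L(s) = 2·12·13 / 306 = 52/51.
r(t) = 3t^2 gives R(s) = 6/s^3.
e_ss = 6/K_a = 6/(52/51) = 153/26.

153/26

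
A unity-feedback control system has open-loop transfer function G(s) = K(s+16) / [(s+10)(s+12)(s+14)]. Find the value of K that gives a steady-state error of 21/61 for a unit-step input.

200

System type = 0 (no poles at s=0).
K_p = lim_{s→0} G(s) = K·16 / (10·12·14) = (1/105)·K.
e_ss = 1/(1 + K_p) = 21/61 ⇒ 1 + (1/105)·K = 61/21 ⇒ K = 200.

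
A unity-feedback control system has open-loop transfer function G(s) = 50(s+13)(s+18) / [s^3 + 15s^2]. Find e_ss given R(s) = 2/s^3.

Lowest-order denominator term is 15s^2, so the open loop has 2 poles at the origin → type 2 system.
K_a = lim_{s→0} s^2·G(s) = 50·13·18 / 15 = 780.
r(t) = t^2 gives R(s) = 2/s^3.
e_ss = 2/K_a = 2/780 = 1/390.

1/390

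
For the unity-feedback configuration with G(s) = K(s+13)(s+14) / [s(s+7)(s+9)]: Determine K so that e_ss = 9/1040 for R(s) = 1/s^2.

40

One free integrator in G(s): this is a type 1 system.
K_v = lim_{s→0} s·G(s) = K·13·14 / (7·9) = (26/9)·K.
e_ss = 1/K_v = 9/1040 ⇒ K_v = 1040/9 ⇒ K = (1040/9)/(26/9) = 40.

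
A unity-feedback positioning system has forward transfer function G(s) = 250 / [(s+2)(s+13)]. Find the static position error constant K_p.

G(s) has no factors of s in the denominator, so the system is type 0.
K_p = lim_{s→0} G(s) = 250 / (2·13) = 125/13.

125/13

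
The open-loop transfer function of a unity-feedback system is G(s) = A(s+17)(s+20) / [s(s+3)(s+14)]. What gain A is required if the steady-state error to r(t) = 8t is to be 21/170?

8

System type = 1 (one pole at s=0).
K_v = lim_{s→0} s·G(s) = A·17·20 / (3·14) = (170/21)·A.
e_ss = 8/K_v = 21/170 ⇒ K_v = 1360/21 ⇒ A = (1360/21)/(170/21) = 8.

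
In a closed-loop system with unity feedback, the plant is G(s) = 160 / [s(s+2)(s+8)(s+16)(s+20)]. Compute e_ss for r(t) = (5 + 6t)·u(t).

192

One free integrator in G(s): this is a type 1 system. Treating each term separately:
  • 5: tracked with zero error.
  • 6t: e_ss = 6/K_v with K_v=1/32 → 192.
Total e_ss = 192.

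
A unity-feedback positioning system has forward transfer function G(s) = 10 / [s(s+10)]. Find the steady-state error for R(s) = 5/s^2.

G(s) has one factor of s in the denominator, so the system is type 1.
K_v = lim_{s→0} s·G(s) = 10 / (10) = 1.
e_ss = 5/K_v = 5/1 = 5.

5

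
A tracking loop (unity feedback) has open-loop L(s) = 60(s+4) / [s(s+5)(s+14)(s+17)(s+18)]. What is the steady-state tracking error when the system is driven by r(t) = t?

89.25

L(s) has one factor of s in the denominator, so the system is type 1.
K_v = lim_{s→0} s·L(s) = 60·4 / (5·14·17·18) = 4/357.
e_ss = 1/K_v = 1/(4/357) = 89.25.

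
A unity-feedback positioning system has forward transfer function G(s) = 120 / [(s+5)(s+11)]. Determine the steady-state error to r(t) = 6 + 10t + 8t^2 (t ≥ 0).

G(s) has no factors of s in the denominator, so the system is type 0. By superposition:
  • 6: e_ss = 6/(1+K_p) with K_p=24/11 → 66/35.
  • 10t: a type-0 system cannot track it, e_ss → ∞.
  • 8t^2: a type-0 system cannot track it, e_ss → ∞.
The unbounded component dominates.

infinity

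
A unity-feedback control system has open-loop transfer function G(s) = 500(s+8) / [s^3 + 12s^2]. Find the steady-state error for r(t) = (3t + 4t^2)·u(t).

Lowest-order denominator term is 12s^2, so the open loop has 2 poles at the origin → type 2 system. Treating each term separately:
  • 3t: tracked with zero error.
  • 4t^2: e_ss = 8/K_a with K_a=1000/3 → 0.024.
Total e_ss = 0.024.

0.024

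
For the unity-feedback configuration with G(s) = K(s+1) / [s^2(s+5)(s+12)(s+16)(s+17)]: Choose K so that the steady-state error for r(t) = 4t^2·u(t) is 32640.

The open loop has two poles at the origin → type 2 system.
K_a = lim_{s→0} s^2·G(s) = K·1 / (5·12·16·17) = (1/16320)·K.
e_ss = 8/K_a = 32640 ⇒ K_a = 1/4080 ⇒ K = (1/4080)/(1/16320) = 4.

4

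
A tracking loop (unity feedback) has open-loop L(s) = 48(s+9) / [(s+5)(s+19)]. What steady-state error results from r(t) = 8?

System type = 0 (no poles at s=0).
K_p = lim_{s→0} L(s) = 48·9 / (5·19) = 432/95.
e_ss = 8/(1 + K_p) = 8/(527/95) = 760/527.

760/527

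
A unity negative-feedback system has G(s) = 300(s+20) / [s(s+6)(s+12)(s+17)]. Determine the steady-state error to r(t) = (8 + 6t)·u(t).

1.224

The open loop has one pole at the origin → type 1 system. Treating each term separately:
  • 8: tracked with zero error.
  • 6t: e_ss = 6/K_v with K_v=250/51 → 1.224.
Total e_ss = 1.224.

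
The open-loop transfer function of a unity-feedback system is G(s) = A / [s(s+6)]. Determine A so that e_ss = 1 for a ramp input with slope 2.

12

G(s) has one factor of s in the denominator, so the system is type 1.
K_v = lim_{s→0} s·G(s) = A / (6) = (1/6)·A.
e_ss = 2/K_v = 1 ⇒ K_v = 2 ⇒ A = 2/(1/6) = 12.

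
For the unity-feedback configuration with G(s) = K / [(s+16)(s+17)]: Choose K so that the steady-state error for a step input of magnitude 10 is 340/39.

40

G(s) has no factors of s in the denominator, so the system is type 0.
K_p = lim_{s→0} G(s) = K / (16·17) = (1/272)·K.
e_ss = 10/(1 + K_p) = 340/39 ⇒ 1 + (1/272)·K = 39/34 ⇒ K = 40.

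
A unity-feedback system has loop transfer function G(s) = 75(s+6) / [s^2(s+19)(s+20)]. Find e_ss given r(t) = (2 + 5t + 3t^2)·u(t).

Two free integrators in G(s): this is a type 2 system. By superposition:
  • 2: tracked with zero error.
  • 5t: tracked with zero error.
  • 3t^2: e_ss = 6/K_a with K_a=45/38 → 76/15.
Total e_ss = 76/15.

76/15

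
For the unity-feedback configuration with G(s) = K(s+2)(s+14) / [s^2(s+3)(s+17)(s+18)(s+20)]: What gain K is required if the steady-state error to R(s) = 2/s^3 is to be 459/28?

System type = 2 (two poles at s=0).
K_a = lim_{s→0} s^2·G(s) = K·2·14 / (3·17·18·20) = (7/4590)·K.
e_ss = 2/K_a = 459/28 ⇒ K_a = 56/459 ⇒ K = (56/459)/(7/4590) = 80.

80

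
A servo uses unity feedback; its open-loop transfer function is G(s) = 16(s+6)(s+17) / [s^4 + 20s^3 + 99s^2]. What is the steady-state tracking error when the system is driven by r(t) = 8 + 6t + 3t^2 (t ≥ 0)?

Factoring s^2 from the denominator leaves a polynomial with constant term 99, so the system is type 2. Treating each term separately:
  • 8: tracked with zero error.
  • 6t: tracked with zero error.
  • 3t^2: e_ss = 6/K_a with K_a=544/33 → 99/272.
Total e_ss = 99/272.

99/272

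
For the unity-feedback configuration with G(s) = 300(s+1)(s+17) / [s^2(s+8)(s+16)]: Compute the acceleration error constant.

1275/32

G(s) has two factors of s in the denominator, so the system is type 2.
K_a = lim_{s→0} s^2·G(s) = 300·1·17 / (8·16) = 1275/32.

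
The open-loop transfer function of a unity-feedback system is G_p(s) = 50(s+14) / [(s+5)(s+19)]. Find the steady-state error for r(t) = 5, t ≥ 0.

G_p(s) has no factors of s in the denominator, so the system is type 0.
K_p = lim_{s→0} G_p(s) = 50·14 / (5·19) = 140/19.
e_ss = 5/(1 + K_p) = 5/(159/19) = 95/159.

95/159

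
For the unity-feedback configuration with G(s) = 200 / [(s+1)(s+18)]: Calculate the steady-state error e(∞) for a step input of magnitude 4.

No free integrators in G(s): this is a type 0 system.
K_p = lim_{s→0} G(s) = 200 / (1·18) = 100/9.
e_ss = 4/(1 + K_p) = 4/(109/9) = 36/109.

36/109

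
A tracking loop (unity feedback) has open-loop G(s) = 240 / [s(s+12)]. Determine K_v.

20

G(s) has one factor of s in the denominator, so the system is type 1.
K_v = lim_{s→0} s·G(s) = 240 / (12) = 20.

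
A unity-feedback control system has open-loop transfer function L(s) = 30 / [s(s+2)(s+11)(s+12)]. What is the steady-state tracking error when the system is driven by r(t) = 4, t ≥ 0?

System type = 1 (one pole at s=0).
A type-1 system has K_p = ∞, so it tracks a step input with zero steady-state error.

0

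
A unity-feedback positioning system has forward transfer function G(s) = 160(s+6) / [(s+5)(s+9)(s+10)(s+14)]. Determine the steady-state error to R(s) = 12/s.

G(s) has no factors of s in the denominator, so the system is type 0.
K_p = lim_{s→0} G(s) = 160·6 / (5·9·10·14) = 16/105.
e_ss = 12/(1 + K_p) = 12/(121/105) = 1260/121.

1260/121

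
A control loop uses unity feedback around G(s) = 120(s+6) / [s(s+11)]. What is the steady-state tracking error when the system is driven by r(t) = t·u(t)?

One free integrator in G(s): this is a type 1 system.
K_v = lim_{s→0} s·G(s) = 120·6 / (11) = 720/11.
e_ss = 1/K_v = 1/(720/11) = 11/720.

11/720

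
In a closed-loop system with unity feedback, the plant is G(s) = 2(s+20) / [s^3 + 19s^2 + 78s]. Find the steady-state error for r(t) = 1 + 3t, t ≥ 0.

Factoring s from the denominator leaves a polynomial with constant term 78, so the system is type 1. Treating each term separately:
  • 1: tracked with zero error.
  • 3t: e_ss = 3/K_v with K_v=20/39 → 5.85.
Total e_ss = 5.85.

5.85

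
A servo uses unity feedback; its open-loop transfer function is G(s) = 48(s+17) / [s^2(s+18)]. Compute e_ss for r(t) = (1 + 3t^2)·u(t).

9/68

The open loop has two poles at the origin → type 2 system. Taking each input component in turn:
  • 1: tracked with zero error.
  • 3t^2: e_ss = 6/K_a with K_a=136/3 → 9/68.
Total e_ss = 9/68.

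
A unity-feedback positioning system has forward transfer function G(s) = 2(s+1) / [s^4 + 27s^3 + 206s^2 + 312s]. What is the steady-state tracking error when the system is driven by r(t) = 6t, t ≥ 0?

Lowest-order denominator term is 312s, so the open loop has 1 pole at the origin → type 1 system.
K_v = lim_{s→0} s·G(s) = 2·1 / 312 = 1/156.
e_ss = 6/K_v = 6/(1/156) = 936.

936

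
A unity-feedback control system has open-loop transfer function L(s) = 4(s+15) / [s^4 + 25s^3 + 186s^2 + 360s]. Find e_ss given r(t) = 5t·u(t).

30

Factoring s from the denominator leaves a polynomial with constant term 360, so the system is type 1.
K_v = lim_{s→0} s·L(s) = 4·15 / 360 = 1/6.
e_ss = 5/K_v = 5/(1/6) = 30.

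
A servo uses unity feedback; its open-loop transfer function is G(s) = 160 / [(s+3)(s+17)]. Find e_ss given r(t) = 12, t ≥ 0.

System type = 0 (no poles at s=0).
K_p = lim_{s→0} G(s) = 160 / (3·17) = 160/51.
e_ss = 12/(1 + K_p) = 12/(211/51) = 612/211.

612/211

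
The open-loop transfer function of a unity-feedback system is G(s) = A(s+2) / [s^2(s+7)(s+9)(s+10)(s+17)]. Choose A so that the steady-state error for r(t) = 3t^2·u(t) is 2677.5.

G(s) has two factors of s in the denominator, so the system is type 2.
K_a = lim_{s→0} s^2·G(s) = A·2 / (7·9·10·17) = (1/5355)·A.
e_ss = 6/K_a = 2677.5 ⇒ K_a = 4/1785 ⇒ A = (4/1785)/(1/5355) = 12.

12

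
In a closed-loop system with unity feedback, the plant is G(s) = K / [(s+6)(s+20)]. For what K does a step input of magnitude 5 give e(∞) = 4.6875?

No free integrators in G(s): this is a type 0 system.
K_p = lim_{s→0} G(s) = K / (6·20) = (1/120)·K.
e_ss = 5/(1 + K_p) = 4.6875 ⇒ 1 + (1/120)·K = 16/15 ⇒ K = 8.

8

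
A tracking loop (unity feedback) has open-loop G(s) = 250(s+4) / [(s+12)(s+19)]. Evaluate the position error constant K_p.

250/57

System type = 0 (no poles at s=0).
K_p = lim_{s→0} G(s) = 250·4 / (12·19) = 250/57.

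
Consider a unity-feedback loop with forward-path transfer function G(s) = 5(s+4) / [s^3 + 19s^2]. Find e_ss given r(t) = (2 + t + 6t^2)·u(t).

11.4

Lowest-order denominator term is 19s^2, so the open loop has 2 poles at the origin → type 2 system. By superposition:
  • 2: tracked with zero error.
  • t: tracked with zero error.
  • 6t^2: e_ss = 12/K_a with K_a=20/19 → 11.4.
Total e_ss = 11.4.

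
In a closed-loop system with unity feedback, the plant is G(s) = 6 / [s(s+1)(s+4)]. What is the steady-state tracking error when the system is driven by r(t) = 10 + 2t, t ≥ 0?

4/3

One free integrator in G(s): this is a type 1 system. Treating each term separately:
  • 10: tracked with zero error.
  • 2t: e_ss = 2/K_v with K_v=1.5 → 4/3.
Total e_ss = 4/3.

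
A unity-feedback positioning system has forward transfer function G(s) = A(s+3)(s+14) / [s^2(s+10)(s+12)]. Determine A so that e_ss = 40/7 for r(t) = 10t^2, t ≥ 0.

10

The open loop has two poles at the origin → type 2 system.
K_a = lim_{s→0} s^2·G(s) = A·3·14 / (10·12) = 0.35·A.
e_ss = 20/K_a = 40/7 ⇒ K_a = 3.5 ⇒ A = 3.5/0.35 = 10.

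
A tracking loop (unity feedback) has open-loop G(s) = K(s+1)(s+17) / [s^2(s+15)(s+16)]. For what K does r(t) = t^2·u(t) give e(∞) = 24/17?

Two free integrators in G(s): this is a type 2 system.
K_a = lim_{s→0} s^2·G(s) = K·1·17 / (15·16) = (17/240)·K.
e_ss = 2/K_a = 24/17 ⇒ K_a = 17/12 ⇒ K = (17/12)/(17/240) = 20.

20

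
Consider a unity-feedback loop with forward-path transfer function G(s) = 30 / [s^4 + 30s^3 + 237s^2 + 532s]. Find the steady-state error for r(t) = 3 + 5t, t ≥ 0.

266/3

Factoring s from the denominator leaves a polynomial with constant term 532, so the system is type 1. Taking each input component in turn:
  • 3: tracked with zero error.
  • 5t: e_ss = 5/K_v with K_v=15/266 → 266/3.
Total e_ss = 266/3.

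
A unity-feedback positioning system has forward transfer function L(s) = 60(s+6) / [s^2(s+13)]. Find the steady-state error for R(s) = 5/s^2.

0

L(s) has two factors of s in the denominator, so the system is type 2.
A type-2 system has K_v = ∞, so it tracks a ramp input with zero steady-state error.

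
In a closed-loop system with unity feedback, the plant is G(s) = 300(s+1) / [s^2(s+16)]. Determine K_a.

18.75

G(s) has two factors of s in the denominator, so the system is type 2.
K_a = lim_{s→0} s^2·G(s) = 300·1 / (16) = 18.75.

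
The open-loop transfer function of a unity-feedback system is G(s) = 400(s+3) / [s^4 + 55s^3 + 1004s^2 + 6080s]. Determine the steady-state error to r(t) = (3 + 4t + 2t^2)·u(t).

The denominator has no term below 6080s — 1 pole at s=0, type 1. Treating each term separately:
  • 3: tracked with zero error.
  • 4t: e_ss = 4/K_v with K_v=15/76 → 304/15.
  • 2t^2: a type-1 system cannot track it, e_ss → ∞.
The unbounded component dominates.

infinity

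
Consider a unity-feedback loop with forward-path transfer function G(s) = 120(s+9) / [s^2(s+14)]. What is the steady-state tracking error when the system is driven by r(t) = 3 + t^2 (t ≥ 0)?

7/270

System type = 2 (two poles at s=0). Taking each input component in turn:
  • 3: tracked with zero error.
  • t^2: e_ss = 2/K_a with K_a=540/7 → 7/270.
Total e_ss = 7/270.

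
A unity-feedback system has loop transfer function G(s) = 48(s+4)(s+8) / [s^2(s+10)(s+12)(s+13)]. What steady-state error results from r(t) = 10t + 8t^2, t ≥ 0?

The open loop has two poles at the origin → type 2 system. By superposition:
  • 10t: tracked with zero error.
  • 8t^2: e_ss = 16/K_a with K_a=64/65 → 16.25.
Total e_ss = 16.25.

16.25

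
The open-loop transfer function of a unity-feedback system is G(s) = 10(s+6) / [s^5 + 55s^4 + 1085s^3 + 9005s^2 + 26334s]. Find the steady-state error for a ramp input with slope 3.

Lowest-order denominator term is 26334s, so the open loop has 1 pole at the origin → type 1 system.
K_v = lim_{s→0} s·G(s) = 10·6 / 26334 = 10/4389.
e_ss = 3/K_v = 3/(10/4389) = 1316.7.

1316.7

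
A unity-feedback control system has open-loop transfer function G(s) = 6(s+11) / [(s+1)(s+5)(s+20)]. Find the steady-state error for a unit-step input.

50/83

No free integrators in G(s): this is a type 0 system.
K_p = lim_{s→0} G(s) = 6·11 / (1·5·20) = 0.66.
e_ss = 1/(1 + K_p) = 1/1.66 = 50/83.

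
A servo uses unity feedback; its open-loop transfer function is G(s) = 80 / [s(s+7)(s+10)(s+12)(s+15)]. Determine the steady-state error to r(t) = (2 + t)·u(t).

157.5

G(s) has one factor of s in the denominator, so the system is type 1. By superposition:
  • 2: tracked with zero error.
  • t: e_ss = 1/K_v with K_v=2/315 → 157.5.
Total e_ss = 157.5.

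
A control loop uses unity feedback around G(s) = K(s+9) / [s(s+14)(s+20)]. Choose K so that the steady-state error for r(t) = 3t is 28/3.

System type = 1 (one pole at s=0).
K_v = lim_{s→0} s·G(s) = K·9 / (14·20) = (9/280)·K.
e_ss = 3/K_v = 28/3 ⇒ K_v = 9/28 ⇒ K = (9/28)/(9/280) = 10.

10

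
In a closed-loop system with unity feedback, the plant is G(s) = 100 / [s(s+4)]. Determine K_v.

25

One free integrator in G(s): this is a type 1 system.
K_v = lim_{s→0} s·G(s) = 100 / (4) = 25.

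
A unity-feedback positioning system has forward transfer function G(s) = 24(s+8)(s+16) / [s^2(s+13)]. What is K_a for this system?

G(s) has two factors of s in the denominator, so the system is type 2.
K_a = lim_{s→0} s^2·G(s) = 24·8·16 / (13) = 3072/13.

3072/13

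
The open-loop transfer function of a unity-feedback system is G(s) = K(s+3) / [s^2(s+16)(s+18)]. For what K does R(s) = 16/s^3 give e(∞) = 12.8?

G(s) has two factors of s in the denominator, so the system is type 2.
K_a = lim_{s→0} s^2·G(s) = K·3 / (16·18) = (1/96)·K.
e_ss = 16/K_a = 12.8 ⇒ K_a = 1.25 ⇒ K = 1.25/(1/96) = 120.

120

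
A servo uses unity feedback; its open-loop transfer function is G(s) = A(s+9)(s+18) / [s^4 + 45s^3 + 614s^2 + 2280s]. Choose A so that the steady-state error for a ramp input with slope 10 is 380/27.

10

The denominator has no term below 2280s — 1 pole at s=0, type 1.
K_v = lim_{s→0} s·G(s) = A·9·18 / 2280 = (27/380)·A.
e_ss = 10/K_v = 380/27 ⇒ K_v = 27/38 ⇒ A = (27/38)/(27/380) = 10.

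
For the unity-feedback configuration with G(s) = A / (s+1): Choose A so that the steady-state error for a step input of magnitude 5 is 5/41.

The open loop has no poles at the origin → type 0 system.
K_p = lim_{s→0} G(s) = A / (1) = 1·A.
e_ss = 5/(1 + K_p) = 5/41 ⇒ 1 + 1·A = 41 ⇒ A = 40.

40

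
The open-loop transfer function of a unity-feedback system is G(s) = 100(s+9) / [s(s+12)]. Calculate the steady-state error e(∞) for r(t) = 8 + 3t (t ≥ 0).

0.04

System type = 1 (one pole at s=0). Taking each input component in turn:
  • 8: tracked with zero error.
  • 3t: e_ss = 3/K_v with K_v=75 → 0.04.
Total e_ss = 0.04.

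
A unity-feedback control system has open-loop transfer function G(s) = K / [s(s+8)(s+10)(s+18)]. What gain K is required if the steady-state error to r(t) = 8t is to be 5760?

2

System type = 1 (one pole at s=0).
K_v = lim_{s→0} s·G(s) = K / (8·10·18) = (1/1440)·K.
e_ss = 8/K_v = 5760 ⇒ K_v = 1/720 ⇒ K = (1/720)/(1/1440) = 2.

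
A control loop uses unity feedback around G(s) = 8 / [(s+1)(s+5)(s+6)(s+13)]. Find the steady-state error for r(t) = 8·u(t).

G(s) has no factors of s in the denominator, so the system is type 0.
K_p = lim_{s→0} G(s) = 8 / (1·5·6·13) = 4/195.
e_ss = 8/(1 + K_p) = 8/(199/195) = 1560/199.

1560/199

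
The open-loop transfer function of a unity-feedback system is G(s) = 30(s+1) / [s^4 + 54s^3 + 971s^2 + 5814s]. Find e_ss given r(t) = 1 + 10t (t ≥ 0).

Factoring s from the denominator leaves a polynomial with constant term 5814, so the system is type 1. Taking each input component in turn:
  • 1: tracked with zero error.
  • 10t: e_ss = 10/K_v with K_v=5/969 → 1938.
Total e_ss = 1938.

1938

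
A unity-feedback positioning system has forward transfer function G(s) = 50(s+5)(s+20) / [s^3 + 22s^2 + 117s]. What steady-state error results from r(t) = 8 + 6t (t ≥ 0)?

Factoring s from the denominator leaves a polynomial with constant term 117, so the system is type 1. By superposition:
  • 8: tracked with zero error.
  • 6t: e_ss = 6/K_v with K_v=5000/117 → 0.1404.
Total e_ss = 0.1404.

0.1404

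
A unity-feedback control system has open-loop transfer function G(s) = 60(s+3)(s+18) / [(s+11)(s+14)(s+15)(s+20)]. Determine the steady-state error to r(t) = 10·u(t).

No free integrators in G(s): this is a type 0 system.
K_p = lim_{s→0} G(s) = 60·3·18 / (11·14·15·20) = 27/385.
e_ss = 10/(1 + K_p) = 10/(412/385) = 1925/206.

1925/206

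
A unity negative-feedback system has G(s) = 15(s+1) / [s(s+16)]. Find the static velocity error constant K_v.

0.9375

One free integrator in G(s): this is a type 1 system.
K_v = lim_{s→0} s·G(s) = 15·1 / (16) = 0.9375.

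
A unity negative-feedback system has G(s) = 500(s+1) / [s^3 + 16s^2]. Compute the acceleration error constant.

31.25

The denominator has no term below 16s^2 — 2 poles at s=0, type 2.
K_a = lim_{s→0} s^2·G(s) = 500·1 / 16 = 31.25.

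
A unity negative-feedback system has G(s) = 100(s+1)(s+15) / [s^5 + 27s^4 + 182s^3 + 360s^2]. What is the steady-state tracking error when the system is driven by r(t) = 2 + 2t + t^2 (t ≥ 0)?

0.48

Factoring s^2 from the denominator leaves a polynomial with constant term 360, so the system is type 2. By superposition:
  • 2: tracked with zero error.
  • 2t: tracked with zero error.
  • t^2: e_ss = 2/K_a with K_a=25/6 → 0.48.
Total e_ss = 0.48.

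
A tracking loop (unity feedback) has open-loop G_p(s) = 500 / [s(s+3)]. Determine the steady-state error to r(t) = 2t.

0.012

The open loop has one pole at the origin → type 1 system.
K_v = lim_{s→0} s·G_p(s) = 500 / (3) = 500/3.
e_ss = 2/K_v = 2/(500/3) = 0.012.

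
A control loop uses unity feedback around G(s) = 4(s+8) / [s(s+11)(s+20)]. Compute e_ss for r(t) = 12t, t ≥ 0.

82.5

One free integrator in G(s): this is a type 1 system.
K_v = lim_{s→0} s·G(s) = 4·8 / (11·20) = 8/55.
e_ss = 12/K_v = 12/(8/55) = 82.5.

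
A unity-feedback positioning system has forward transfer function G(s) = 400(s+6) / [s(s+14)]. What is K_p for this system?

infinity

K_p = lim_{s→0} G(s); with 1 pole at the origin the limit diverges, so K_p = ∞.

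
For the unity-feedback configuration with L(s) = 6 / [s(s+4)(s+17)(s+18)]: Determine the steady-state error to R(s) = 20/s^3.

infinity

L(s) has one factor of s in the denominator, so the system is type 1.
For a type-1 system K_a = 0, so e_ss to a parabolic input is unbounded.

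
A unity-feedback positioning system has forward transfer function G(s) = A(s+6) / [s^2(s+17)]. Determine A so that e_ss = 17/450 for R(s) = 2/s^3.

150

G(s) has two factors of s in the denominator, so the system is type 2.
K_a = lim_{s→0} s^2·G(s) = A·6 / (17) = (6/17)·A.
e_ss = 2/K_a = 17/450 ⇒ K_a = 900/17 ⇒ A = (900/17)/(6/17) = 150.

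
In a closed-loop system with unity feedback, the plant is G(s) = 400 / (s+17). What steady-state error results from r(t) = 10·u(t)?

G(s) has no factors of s in the denominator, so the system is type 0.
K_p = lim_{s→0} G(s) = 400 / (17) = 400/17.
e_ss = 10/(1 + K_p) = 10/(417/17) = 170/417.

170/417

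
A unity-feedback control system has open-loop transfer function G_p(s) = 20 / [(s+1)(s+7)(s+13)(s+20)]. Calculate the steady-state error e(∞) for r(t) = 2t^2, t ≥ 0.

infinity

System type = 0 (no poles at s=0).
For a type-0 system K_a = 0, so e_ss to a parabolic input is unbounded.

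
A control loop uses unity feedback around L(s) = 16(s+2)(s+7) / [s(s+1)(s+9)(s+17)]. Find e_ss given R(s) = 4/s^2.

L(s) has one factor of s in the denominator, so the system is type 1.
K_v = lim_{s→0} s·L(s) = 16·2·7 / (1·9·17) = 224/153.
e_ss = 4/K_v = 4/(224/153) = 153/56.

153/56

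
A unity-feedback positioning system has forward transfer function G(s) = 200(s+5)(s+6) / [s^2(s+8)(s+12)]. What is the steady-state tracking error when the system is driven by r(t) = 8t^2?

Two free integrators in G(s): this is a type 2 system.
K_a = lim_{s→0} s^2·G(s) = 200·5·6 / (8·12) = 62.5.
r(t) = 8t^2 gives R(s) = 16/s^3.
e_ss = 16/K_a = 16/62.5 = 0.256.

0.256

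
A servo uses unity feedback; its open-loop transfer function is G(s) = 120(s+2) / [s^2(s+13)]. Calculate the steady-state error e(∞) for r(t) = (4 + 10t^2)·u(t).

13/12

Two free integrators in G(s): this is a type 2 system. Taking each input component in turn:
  • 4: tracked with zero error.
  • 10t^2: e_ss = 20/K_a with K_a=240/13 → 13/12.
Total e_ss = 13/12.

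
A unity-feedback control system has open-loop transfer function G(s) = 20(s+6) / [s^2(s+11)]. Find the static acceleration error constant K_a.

120/11

The open loop has two poles at the origin → type 2 system.
K_a = lim_{s→0} s^2·G(s) = 20·6 / (11) = 120/11.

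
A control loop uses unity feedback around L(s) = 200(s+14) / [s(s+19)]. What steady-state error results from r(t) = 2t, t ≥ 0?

19/1400

One free integrator in L(s): this is a type 1 system.
K_v = lim_{s→0} s·L(s) = 200·14 / (19) = 2800/19.
e_ss = 2/K_v = 2/(2800/19) = 19/1400.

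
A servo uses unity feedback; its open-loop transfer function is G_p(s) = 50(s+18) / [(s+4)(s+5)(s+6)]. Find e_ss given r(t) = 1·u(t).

System type = 0 (no poles at s=0).
K_p = lim_{s→0} G_p(s) = 50·18 / (4·5·6) = 7.5.
e_ss = 1/(1 + K_p) = 1/8.5 = 2/17.

2/17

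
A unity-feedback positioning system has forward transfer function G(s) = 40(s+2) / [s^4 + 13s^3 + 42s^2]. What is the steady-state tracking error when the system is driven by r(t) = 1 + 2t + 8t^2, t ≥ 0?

8.4

Lowest-order denominator term is 42s^2, so the open loop has 2 poles at the origin → type 2 system. By superposition:
  • 1: tracked with zero error.
  • 2t: tracked with zero error.
  • 8t^2: e_ss = 16/K_a with K_a=40/21 → 8.4.
Total e_ss = 8.4.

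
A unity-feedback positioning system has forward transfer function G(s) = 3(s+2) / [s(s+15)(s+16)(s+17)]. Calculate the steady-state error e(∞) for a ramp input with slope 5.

One free integrator in G(s): this is a type 1 system.
K_v = lim_{s→0} s·G(s) = 3·2 / (15·16·17) = 1/680.
e_ss = 5/K_v = 5/(1/680) = 3400.

3400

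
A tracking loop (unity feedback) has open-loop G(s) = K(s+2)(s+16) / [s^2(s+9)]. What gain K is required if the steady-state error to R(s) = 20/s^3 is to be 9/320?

200

The open loop has two poles at the origin → type 2 system.
K_a = lim_{s→0} s^2·G(s) = K·2·16 / (9) = (32/9)·K.
e_ss = 20/K_a = 9/320 ⇒ K_a = 6400/9 ⇒ K = (6400/9)/(32/9) = 200.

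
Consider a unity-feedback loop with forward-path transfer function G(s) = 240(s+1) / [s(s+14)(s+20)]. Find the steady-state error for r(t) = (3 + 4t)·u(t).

14/3

The open loop has one pole at the origin → type 1 system. Treating each term separately:
  • 3: tracked with zero error.
  • 4t: e_ss = 4/K_v with K_v=6/7 → 14/3.
Total e_ss = 14/3.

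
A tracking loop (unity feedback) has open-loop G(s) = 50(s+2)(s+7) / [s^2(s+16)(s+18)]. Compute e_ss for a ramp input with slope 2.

0

Two free integrators in G(s): this is a type 2 system.
K_v = ∞ for a type-2 system; e_ss to a ramp is zero.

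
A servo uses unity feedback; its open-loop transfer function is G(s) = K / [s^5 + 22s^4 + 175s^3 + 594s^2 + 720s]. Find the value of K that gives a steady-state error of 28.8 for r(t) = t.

Lowest-order denominator term is 720s, so the open loop has 1 pole at the origin → type 1 system.
K_v = lim_{s→0} s·G(s) = K / 720 = (1/720)·K.
e_ss = 1/K_v = 28.8 ⇒ K_v = 5/144 ⇒ K = (5/144)/(1/720) = 25.

25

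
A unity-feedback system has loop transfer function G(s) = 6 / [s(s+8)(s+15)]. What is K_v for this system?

System type = 1 (one pole at s=0).
K_v = lim_{s→0} s·G(s) = 6 / (8·15) = 0.05.

0.05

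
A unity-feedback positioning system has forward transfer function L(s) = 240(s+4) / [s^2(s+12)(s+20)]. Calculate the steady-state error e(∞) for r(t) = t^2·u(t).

The open loop has two poles at the origin → type 2 system.
K_a = lim_{s→0} s^2·L(s) = 240·4 / (12·20) = 4.
r(t) = t^2 gives R(s) = 2/s^3.
e_ss = 2/K_a = 2/4 = 0.5.

0.5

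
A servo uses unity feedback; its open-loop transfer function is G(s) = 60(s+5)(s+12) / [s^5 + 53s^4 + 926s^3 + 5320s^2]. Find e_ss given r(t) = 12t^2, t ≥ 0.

532/15

Lowest-order denominator term is 5320s^2, so the open loop has 2 poles at the origin → type 2 system.
K_a = lim_{s→0} s^2·G(s) = 60·5·12 / 5320 = 90/133.
r(t) = 12t^2 gives R(s) = 24/s^3.
e_ss = 24/K_a = 24/(90/133) = 532/15.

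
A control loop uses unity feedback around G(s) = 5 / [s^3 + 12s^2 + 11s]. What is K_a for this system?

Lowest-order denominator term is 11s, so the open loop has 1 pole at the origin → type 1 system.
K_a = lim_{s→0} s^2·G(s) = 0 (the extra factor of s kills the finite limit).

0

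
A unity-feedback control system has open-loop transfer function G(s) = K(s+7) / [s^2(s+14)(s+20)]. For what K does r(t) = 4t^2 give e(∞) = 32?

Two free integrators in G(s): this is a type 2 system.
K_a = lim_{s→0} s^2·G(s) = K·7 / (14·20) = 0.025·K.
e_ss = 8/K_a = 32 ⇒ K_a = 0.25 ⇒ K = 0.25/0.025 = 10.

10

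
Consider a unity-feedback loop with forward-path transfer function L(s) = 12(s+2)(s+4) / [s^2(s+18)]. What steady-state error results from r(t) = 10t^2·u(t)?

3.75

Two free integrators in L(s): this is a type 2 system.
K_a = lim_{s→0} s^2·L(s) = 12·2·4 / (18) = 16/3.
r(t) = 10t^2 gives R(s) = 20/s^3.
e_ss = 20/K_a = 20/(16/3) = 3.75.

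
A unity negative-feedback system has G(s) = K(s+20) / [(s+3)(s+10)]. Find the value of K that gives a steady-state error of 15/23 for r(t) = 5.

The open loop has no poles at the origin → type 0 system.
K_p = lim_{s→0} G(s) = K·20 / (3·10) = (2/3)·K.
e_ss = 5/(1 + K_p) = 15/23 ⇒ 1 + (2/3)·K = 23/3 ⇒ K = 10.

10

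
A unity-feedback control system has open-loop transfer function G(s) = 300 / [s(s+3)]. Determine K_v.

One free integrator in G(s): this is a type 1 system.
K_v = lim_{s→0} s·G(s) = 300 / (3) = 100.

100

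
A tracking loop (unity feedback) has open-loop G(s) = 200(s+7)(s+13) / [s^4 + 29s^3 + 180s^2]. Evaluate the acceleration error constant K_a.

910/9

Lowest-order denominator term is 180s^2, so the open loop has 2 poles at the origin → type 2 system.
K_a = lim_{s→0} s^2·G(s) = 200·7·13 / 180 = 910/9.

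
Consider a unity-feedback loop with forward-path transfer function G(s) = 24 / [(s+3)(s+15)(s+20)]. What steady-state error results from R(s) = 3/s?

No free integrators in G(s): this is a type 0 system.
K_p = lim_{s→0} G(s) = 24 / (3·15·20) = 2/75.
e_ss = 3/(1 + K_p) = 3/(77/75) = 225/77.

225/77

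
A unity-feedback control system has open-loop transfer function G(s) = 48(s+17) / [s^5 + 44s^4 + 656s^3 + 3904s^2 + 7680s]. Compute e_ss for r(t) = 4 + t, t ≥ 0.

Lowest-order denominator term is 7680s, so the open loop has 1 pole at the origin → type 1 system. Treating each term separately:
  • 4: tracked with zero error.
  • t: e_ss = 1/K_v with K_v=17/160 → 160/17.
Total e_ss = 160/17.

160/17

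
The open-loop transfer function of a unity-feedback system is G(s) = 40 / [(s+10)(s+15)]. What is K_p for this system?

No free integrators in G(s): this is a type 0 system.
K_p = lim_{s→0} G(s) = 40 / (10·15) = 4/15.

4/15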